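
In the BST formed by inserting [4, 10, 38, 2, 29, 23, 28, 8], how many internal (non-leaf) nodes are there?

Tree built from: [4, 10, 38, 2, 29, 23, 28, 8]
Tree (level-order array): [4, 2, 10, None, None, 8, 38, None, None, 29, None, 23, None, None, 28]
Rule: An internal node has at least one child.
Per-node child counts:
  node 4: 2 child(ren)
  node 2: 0 child(ren)
  node 10: 2 child(ren)
  node 8: 0 child(ren)
  node 38: 1 child(ren)
  node 29: 1 child(ren)
  node 23: 1 child(ren)
  node 28: 0 child(ren)
Matching nodes: [4, 10, 38, 29, 23]
Count of internal (non-leaf) nodes: 5


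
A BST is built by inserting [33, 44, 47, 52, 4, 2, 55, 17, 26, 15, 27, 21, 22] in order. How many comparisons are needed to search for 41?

Search path for 41: 33 -> 44
Found: False
Comparisons: 2


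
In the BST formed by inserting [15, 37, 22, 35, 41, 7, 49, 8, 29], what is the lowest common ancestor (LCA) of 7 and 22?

Tree insertion order: [15, 37, 22, 35, 41, 7, 49, 8, 29]
Tree (level-order array): [15, 7, 37, None, 8, 22, 41, None, None, None, 35, None, 49, 29]
In a BST, the LCA of p=7, q=22 is the first node v on the
root-to-leaf path with p <= v <= q (go left if both < v, right if both > v).
Walk from root:
  at 15: 7 <= 15 <= 22, this is the LCA
LCA = 15


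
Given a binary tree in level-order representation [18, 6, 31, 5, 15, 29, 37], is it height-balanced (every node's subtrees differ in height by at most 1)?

Tree (level-order array): [18, 6, 31, 5, 15, 29, 37]
Definition: a tree is height-balanced if, at every node, |h(left) - h(right)| <= 1 (empty subtree has height -1).
Bottom-up per-node check:
  node 5: h_left=-1, h_right=-1, diff=0 [OK], height=0
  node 15: h_left=-1, h_right=-1, diff=0 [OK], height=0
  node 6: h_left=0, h_right=0, diff=0 [OK], height=1
  node 29: h_left=-1, h_right=-1, diff=0 [OK], height=0
  node 37: h_left=-1, h_right=-1, diff=0 [OK], height=0
  node 31: h_left=0, h_right=0, diff=0 [OK], height=1
  node 18: h_left=1, h_right=1, diff=0 [OK], height=2
All nodes satisfy the balance condition.
Result: Balanced


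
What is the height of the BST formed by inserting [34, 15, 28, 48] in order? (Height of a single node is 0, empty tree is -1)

Insertion order: [34, 15, 28, 48]
Tree (level-order array): [34, 15, 48, None, 28]
Compute height bottom-up (empty subtree = -1):
  height(28) = 1 + max(-1, -1) = 0
  height(15) = 1 + max(-1, 0) = 1
  height(48) = 1 + max(-1, -1) = 0
  height(34) = 1 + max(1, 0) = 2
Height = 2


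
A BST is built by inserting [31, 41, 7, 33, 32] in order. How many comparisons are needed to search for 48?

Search path for 48: 31 -> 41
Found: False
Comparisons: 2


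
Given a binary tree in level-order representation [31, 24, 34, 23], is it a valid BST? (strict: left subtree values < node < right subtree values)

Level-order array: [31, 24, 34, 23]
Validate using subtree bounds (lo, hi): at each node, require lo < value < hi,
then recurse left with hi=value and right with lo=value.
Preorder trace (stopping at first violation):
  at node 31 with bounds (-inf, +inf): OK
  at node 24 with bounds (-inf, 31): OK
  at node 23 with bounds (-inf, 24): OK
  at node 34 with bounds (31, +inf): OK
No violation found at any node.
Result: Valid BST


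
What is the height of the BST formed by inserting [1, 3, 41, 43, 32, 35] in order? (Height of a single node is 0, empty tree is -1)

Insertion order: [1, 3, 41, 43, 32, 35]
Tree (level-order array): [1, None, 3, None, 41, 32, 43, None, 35]
Compute height bottom-up (empty subtree = -1):
  height(35) = 1 + max(-1, -1) = 0
  height(32) = 1 + max(-1, 0) = 1
  height(43) = 1 + max(-1, -1) = 0
  height(41) = 1 + max(1, 0) = 2
  height(3) = 1 + max(-1, 2) = 3
  height(1) = 1 + max(-1, 3) = 4
Height = 4


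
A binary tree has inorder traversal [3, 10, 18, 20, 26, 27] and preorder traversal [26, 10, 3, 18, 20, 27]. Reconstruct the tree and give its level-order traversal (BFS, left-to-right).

Inorder:  [3, 10, 18, 20, 26, 27]
Preorder: [26, 10, 3, 18, 20, 27]
Algorithm: preorder visits root first, so consume preorder in order;
for each root, split the current inorder slice at that value into
left-subtree inorder and right-subtree inorder, then recurse.
Recursive splits:
  root=26; inorder splits into left=[3, 10, 18, 20], right=[27]
  root=10; inorder splits into left=[3], right=[18, 20]
  root=3; inorder splits into left=[], right=[]
  root=18; inorder splits into left=[], right=[20]
  root=20; inorder splits into left=[], right=[]
  root=27; inorder splits into left=[], right=[]
Reconstructed level-order: [26, 10, 27, 3, 18, 20]


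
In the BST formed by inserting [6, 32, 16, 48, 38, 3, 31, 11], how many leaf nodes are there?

Tree built from: [6, 32, 16, 48, 38, 3, 31, 11]
Tree (level-order array): [6, 3, 32, None, None, 16, 48, 11, 31, 38]
Rule: A leaf has 0 children.
Per-node child counts:
  node 6: 2 child(ren)
  node 3: 0 child(ren)
  node 32: 2 child(ren)
  node 16: 2 child(ren)
  node 11: 0 child(ren)
  node 31: 0 child(ren)
  node 48: 1 child(ren)
  node 38: 0 child(ren)
Matching nodes: [3, 11, 31, 38]
Count of leaf nodes: 4


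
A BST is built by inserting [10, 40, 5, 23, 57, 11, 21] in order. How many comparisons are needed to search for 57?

Search path for 57: 10 -> 40 -> 57
Found: True
Comparisons: 3


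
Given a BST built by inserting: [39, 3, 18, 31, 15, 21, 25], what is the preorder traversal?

Tree insertion order: [39, 3, 18, 31, 15, 21, 25]
Tree (level-order array): [39, 3, None, None, 18, 15, 31, None, None, 21, None, None, 25]
Preorder traversal: [39, 3, 18, 15, 31, 21, 25]


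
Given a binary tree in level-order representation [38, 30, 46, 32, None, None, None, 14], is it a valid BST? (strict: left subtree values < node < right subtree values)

Level-order array: [38, 30, 46, 32, None, None, None, 14]
Validate using subtree bounds (lo, hi): at each node, require lo < value < hi,
then recurse left with hi=value and right with lo=value.
Preorder trace (stopping at first violation):
  at node 38 with bounds (-inf, +inf): OK
  at node 30 with bounds (-inf, 38): OK
  at node 32 with bounds (-inf, 30): VIOLATION
Node 32 violates its bound: not (-inf < 32 < 30).
Result: Not a valid BST


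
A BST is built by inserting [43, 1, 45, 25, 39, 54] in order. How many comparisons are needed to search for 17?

Search path for 17: 43 -> 1 -> 25
Found: False
Comparisons: 3


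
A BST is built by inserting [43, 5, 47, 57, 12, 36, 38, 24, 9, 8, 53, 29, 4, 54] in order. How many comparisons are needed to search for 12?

Search path for 12: 43 -> 5 -> 12
Found: True
Comparisons: 3


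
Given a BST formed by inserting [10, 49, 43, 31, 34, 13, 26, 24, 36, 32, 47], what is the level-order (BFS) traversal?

Tree insertion order: [10, 49, 43, 31, 34, 13, 26, 24, 36, 32, 47]
Tree (level-order array): [10, None, 49, 43, None, 31, 47, 13, 34, None, None, None, 26, 32, 36, 24]
BFS from the root, enqueuing left then right child of each popped node:
  queue [10] -> pop 10, enqueue [49], visited so far: [10]
  queue [49] -> pop 49, enqueue [43], visited so far: [10, 49]
  queue [43] -> pop 43, enqueue [31, 47], visited so far: [10, 49, 43]
  queue [31, 47] -> pop 31, enqueue [13, 34], visited so far: [10, 49, 43, 31]
  queue [47, 13, 34] -> pop 47, enqueue [none], visited so far: [10, 49, 43, 31, 47]
  queue [13, 34] -> pop 13, enqueue [26], visited so far: [10, 49, 43, 31, 47, 13]
  queue [34, 26] -> pop 34, enqueue [32, 36], visited so far: [10, 49, 43, 31, 47, 13, 34]
  queue [26, 32, 36] -> pop 26, enqueue [24], visited so far: [10, 49, 43, 31, 47, 13, 34, 26]
  queue [32, 36, 24] -> pop 32, enqueue [none], visited so far: [10, 49, 43, 31, 47, 13, 34, 26, 32]
  queue [36, 24] -> pop 36, enqueue [none], visited so far: [10, 49, 43, 31, 47, 13, 34, 26, 32, 36]
  queue [24] -> pop 24, enqueue [none], visited so far: [10, 49, 43, 31, 47, 13, 34, 26, 32, 36, 24]
Result: [10, 49, 43, 31, 47, 13, 34, 26, 32, 36, 24]


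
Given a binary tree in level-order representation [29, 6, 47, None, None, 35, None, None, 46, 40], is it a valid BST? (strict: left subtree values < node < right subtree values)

Level-order array: [29, 6, 47, None, None, 35, None, None, 46, 40]
Validate using subtree bounds (lo, hi): at each node, require lo < value < hi,
then recurse left with hi=value and right with lo=value.
Preorder trace (stopping at first violation):
  at node 29 with bounds (-inf, +inf): OK
  at node 6 with bounds (-inf, 29): OK
  at node 47 with bounds (29, +inf): OK
  at node 35 with bounds (29, 47): OK
  at node 46 with bounds (35, 47): OK
  at node 40 with bounds (35, 46): OK
No violation found at any node.
Result: Valid BST


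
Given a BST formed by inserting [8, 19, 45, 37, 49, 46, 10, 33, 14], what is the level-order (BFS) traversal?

Tree insertion order: [8, 19, 45, 37, 49, 46, 10, 33, 14]
Tree (level-order array): [8, None, 19, 10, 45, None, 14, 37, 49, None, None, 33, None, 46]
BFS from the root, enqueuing left then right child of each popped node:
  queue [8] -> pop 8, enqueue [19], visited so far: [8]
  queue [19] -> pop 19, enqueue [10, 45], visited so far: [8, 19]
  queue [10, 45] -> pop 10, enqueue [14], visited so far: [8, 19, 10]
  queue [45, 14] -> pop 45, enqueue [37, 49], visited so far: [8, 19, 10, 45]
  queue [14, 37, 49] -> pop 14, enqueue [none], visited so far: [8, 19, 10, 45, 14]
  queue [37, 49] -> pop 37, enqueue [33], visited so far: [8, 19, 10, 45, 14, 37]
  queue [49, 33] -> pop 49, enqueue [46], visited so far: [8, 19, 10, 45, 14, 37, 49]
  queue [33, 46] -> pop 33, enqueue [none], visited so far: [8, 19, 10, 45, 14, 37, 49, 33]
  queue [46] -> pop 46, enqueue [none], visited so far: [8, 19, 10, 45, 14, 37, 49, 33, 46]
Result: [8, 19, 10, 45, 14, 37, 49, 33, 46]


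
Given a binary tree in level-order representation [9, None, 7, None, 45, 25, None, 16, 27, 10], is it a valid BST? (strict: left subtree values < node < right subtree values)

Level-order array: [9, None, 7, None, 45, 25, None, 16, 27, 10]
Validate using subtree bounds (lo, hi): at each node, require lo < value < hi,
then recurse left with hi=value and right with lo=value.
Preorder trace (stopping at first violation):
  at node 9 with bounds (-inf, +inf): OK
  at node 7 with bounds (9, +inf): VIOLATION
Node 7 violates its bound: not (9 < 7 < +inf).
Result: Not a valid BST


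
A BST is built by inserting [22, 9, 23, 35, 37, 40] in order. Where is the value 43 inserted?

Starting tree (level order): [22, 9, 23, None, None, None, 35, None, 37, None, 40]
Insertion path: 22 -> 23 -> 35 -> 37 -> 40
Result: insert 43 as right child of 40
Final tree (level order): [22, 9, 23, None, None, None, 35, None, 37, None, 40, None, 43]


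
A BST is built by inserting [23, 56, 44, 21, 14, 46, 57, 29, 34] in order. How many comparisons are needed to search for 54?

Search path for 54: 23 -> 56 -> 44 -> 46
Found: False
Comparisons: 4


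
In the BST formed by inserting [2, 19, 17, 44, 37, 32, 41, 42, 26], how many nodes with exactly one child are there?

Tree built from: [2, 19, 17, 44, 37, 32, 41, 42, 26]
Tree (level-order array): [2, None, 19, 17, 44, None, None, 37, None, 32, 41, 26, None, None, 42]
Rule: These are nodes with exactly 1 non-null child.
Per-node child counts:
  node 2: 1 child(ren)
  node 19: 2 child(ren)
  node 17: 0 child(ren)
  node 44: 1 child(ren)
  node 37: 2 child(ren)
  node 32: 1 child(ren)
  node 26: 0 child(ren)
  node 41: 1 child(ren)
  node 42: 0 child(ren)
Matching nodes: [2, 44, 32, 41]
Count of nodes with exactly one child: 4


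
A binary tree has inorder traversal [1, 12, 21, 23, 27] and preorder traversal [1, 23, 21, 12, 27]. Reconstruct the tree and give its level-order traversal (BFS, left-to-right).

Inorder:  [1, 12, 21, 23, 27]
Preorder: [1, 23, 21, 12, 27]
Algorithm: preorder visits root first, so consume preorder in order;
for each root, split the current inorder slice at that value into
left-subtree inorder and right-subtree inorder, then recurse.
Recursive splits:
  root=1; inorder splits into left=[], right=[12, 21, 23, 27]
  root=23; inorder splits into left=[12, 21], right=[27]
  root=21; inorder splits into left=[12], right=[]
  root=12; inorder splits into left=[], right=[]
  root=27; inorder splits into left=[], right=[]
Reconstructed level-order: [1, 23, 21, 27, 12]


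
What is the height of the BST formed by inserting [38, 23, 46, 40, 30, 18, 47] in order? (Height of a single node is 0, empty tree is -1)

Insertion order: [38, 23, 46, 40, 30, 18, 47]
Tree (level-order array): [38, 23, 46, 18, 30, 40, 47]
Compute height bottom-up (empty subtree = -1):
  height(18) = 1 + max(-1, -1) = 0
  height(30) = 1 + max(-1, -1) = 0
  height(23) = 1 + max(0, 0) = 1
  height(40) = 1 + max(-1, -1) = 0
  height(47) = 1 + max(-1, -1) = 0
  height(46) = 1 + max(0, 0) = 1
  height(38) = 1 + max(1, 1) = 2
Height = 2


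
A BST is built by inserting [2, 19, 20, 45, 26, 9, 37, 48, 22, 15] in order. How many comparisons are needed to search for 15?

Search path for 15: 2 -> 19 -> 9 -> 15
Found: True
Comparisons: 4


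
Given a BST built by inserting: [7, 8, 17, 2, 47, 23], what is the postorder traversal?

Tree insertion order: [7, 8, 17, 2, 47, 23]
Tree (level-order array): [7, 2, 8, None, None, None, 17, None, 47, 23]
Postorder traversal: [2, 23, 47, 17, 8, 7]


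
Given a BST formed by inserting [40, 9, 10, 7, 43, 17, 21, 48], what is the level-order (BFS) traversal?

Tree insertion order: [40, 9, 10, 7, 43, 17, 21, 48]
Tree (level-order array): [40, 9, 43, 7, 10, None, 48, None, None, None, 17, None, None, None, 21]
BFS from the root, enqueuing left then right child of each popped node:
  queue [40] -> pop 40, enqueue [9, 43], visited so far: [40]
  queue [9, 43] -> pop 9, enqueue [7, 10], visited so far: [40, 9]
  queue [43, 7, 10] -> pop 43, enqueue [48], visited so far: [40, 9, 43]
  queue [7, 10, 48] -> pop 7, enqueue [none], visited so far: [40, 9, 43, 7]
  queue [10, 48] -> pop 10, enqueue [17], visited so far: [40, 9, 43, 7, 10]
  queue [48, 17] -> pop 48, enqueue [none], visited so far: [40, 9, 43, 7, 10, 48]
  queue [17] -> pop 17, enqueue [21], visited so far: [40, 9, 43, 7, 10, 48, 17]
  queue [21] -> pop 21, enqueue [none], visited so far: [40, 9, 43, 7, 10, 48, 17, 21]
Result: [40, 9, 43, 7, 10, 48, 17, 21]


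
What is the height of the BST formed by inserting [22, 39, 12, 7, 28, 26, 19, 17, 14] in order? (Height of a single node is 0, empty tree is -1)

Insertion order: [22, 39, 12, 7, 28, 26, 19, 17, 14]
Tree (level-order array): [22, 12, 39, 7, 19, 28, None, None, None, 17, None, 26, None, 14]
Compute height bottom-up (empty subtree = -1):
  height(7) = 1 + max(-1, -1) = 0
  height(14) = 1 + max(-1, -1) = 0
  height(17) = 1 + max(0, -1) = 1
  height(19) = 1 + max(1, -1) = 2
  height(12) = 1 + max(0, 2) = 3
  height(26) = 1 + max(-1, -1) = 0
  height(28) = 1 + max(0, -1) = 1
  height(39) = 1 + max(1, -1) = 2
  height(22) = 1 + max(3, 2) = 4
Height = 4


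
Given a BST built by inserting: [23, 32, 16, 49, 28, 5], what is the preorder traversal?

Tree insertion order: [23, 32, 16, 49, 28, 5]
Tree (level-order array): [23, 16, 32, 5, None, 28, 49]
Preorder traversal: [23, 16, 5, 32, 28, 49]


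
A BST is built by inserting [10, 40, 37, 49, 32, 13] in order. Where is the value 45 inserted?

Starting tree (level order): [10, None, 40, 37, 49, 32, None, None, None, 13]
Insertion path: 10 -> 40 -> 49
Result: insert 45 as left child of 49
Final tree (level order): [10, None, 40, 37, 49, 32, None, 45, None, 13]


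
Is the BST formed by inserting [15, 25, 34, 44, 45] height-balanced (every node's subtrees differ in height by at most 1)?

Tree (level-order array): [15, None, 25, None, 34, None, 44, None, 45]
Definition: a tree is height-balanced if, at every node, |h(left) - h(right)| <= 1 (empty subtree has height -1).
Bottom-up per-node check:
  node 45: h_left=-1, h_right=-1, diff=0 [OK], height=0
  node 44: h_left=-1, h_right=0, diff=1 [OK], height=1
  node 34: h_left=-1, h_right=1, diff=2 [FAIL (|-1-1|=2 > 1)], height=2
  node 25: h_left=-1, h_right=2, diff=3 [FAIL (|-1-2|=3 > 1)], height=3
  node 15: h_left=-1, h_right=3, diff=4 [FAIL (|-1-3|=4 > 1)], height=4
Node 34 violates the condition: |-1 - 1| = 2 > 1.
Result: Not balanced


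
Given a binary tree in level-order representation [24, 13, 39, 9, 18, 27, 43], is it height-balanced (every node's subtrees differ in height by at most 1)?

Tree (level-order array): [24, 13, 39, 9, 18, 27, 43]
Definition: a tree is height-balanced if, at every node, |h(left) - h(right)| <= 1 (empty subtree has height -1).
Bottom-up per-node check:
  node 9: h_left=-1, h_right=-1, diff=0 [OK], height=0
  node 18: h_left=-1, h_right=-1, diff=0 [OK], height=0
  node 13: h_left=0, h_right=0, diff=0 [OK], height=1
  node 27: h_left=-1, h_right=-1, diff=0 [OK], height=0
  node 43: h_left=-1, h_right=-1, diff=0 [OK], height=0
  node 39: h_left=0, h_right=0, diff=0 [OK], height=1
  node 24: h_left=1, h_right=1, diff=0 [OK], height=2
All nodes satisfy the balance condition.
Result: Balanced


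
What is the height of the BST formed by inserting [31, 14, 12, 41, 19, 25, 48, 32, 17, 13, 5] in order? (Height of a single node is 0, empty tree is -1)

Insertion order: [31, 14, 12, 41, 19, 25, 48, 32, 17, 13, 5]
Tree (level-order array): [31, 14, 41, 12, 19, 32, 48, 5, 13, 17, 25]
Compute height bottom-up (empty subtree = -1):
  height(5) = 1 + max(-1, -1) = 0
  height(13) = 1 + max(-1, -1) = 0
  height(12) = 1 + max(0, 0) = 1
  height(17) = 1 + max(-1, -1) = 0
  height(25) = 1 + max(-1, -1) = 0
  height(19) = 1 + max(0, 0) = 1
  height(14) = 1 + max(1, 1) = 2
  height(32) = 1 + max(-1, -1) = 0
  height(48) = 1 + max(-1, -1) = 0
  height(41) = 1 + max(0, 0) = 1
  height(31) = 1 + max(2, 1) = 3
Height = 3


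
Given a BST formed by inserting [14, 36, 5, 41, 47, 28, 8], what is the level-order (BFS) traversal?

Tree insertion order: [14, 36, 5, 41, 47, 28, 8]
Tree (level-order array): [14, 5, 36, None, 8, 28, 41, None, None, None, None, None, 47]
BFS from the root, enqueuing left then right child of each popped node:
  queue [14] -> pop 14, enqueue [5, 36], visited so far: [14]
  queue [5, 36] -> pop 5, enqueue [8], visited so far: [14, 5]
  queue [36, 8] -> pop 36, enqueue [28, 41], visited so far: [14, 5, 36]
  queue [8, 28, 41] -> pop 8, enqueue [none], visited so far: [14, 5, 36, 8]
  queue [28, 41] -> pop 28, enqueue [none], visited so far: [14, 5, 36, 8, 28]
  queue [41] -> pop 41, enqueue [47], visited so far: [14, 5, 36, 8, 28, 41]
  queue [47] -> pop 47, enqueue [none], visited so far: [14, 5, 36, 8, 28, 41, 47]
Result: [14, 5, 36, 8, 28, 41, 47]


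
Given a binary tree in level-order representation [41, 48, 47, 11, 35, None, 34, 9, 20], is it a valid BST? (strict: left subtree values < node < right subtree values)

Level-order array: [41, 48, 47, 11, 35, None, 34, 9, 20]
Validate using subtree bounds (lo, hi): at each node, require lo < value < hi,
then recurse left with hi=value and right with lo=value.
Preorder trace (stopping at first violation):
  at node 41 with bounds (-inf, +inf): OK
  at node 48 with bounds (-inf, 41): VIOLATION
Node 48 violates its bound: not (-inf < 48 < 41).
Result: Not a valid BST


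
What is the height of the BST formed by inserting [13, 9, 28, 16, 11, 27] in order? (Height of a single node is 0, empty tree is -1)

Insertion order: [13, 9, 28, 16, 11, 27]
Tree (level-order array): [13, 9, 28, None, 11, 16, None, None, None, None, 27]
Compute height bottom-up (empty subtree = -1):
  height(11) = 1 + max(-1, -1) = 0
  height(9) = 1 + max(-1, 0) = 1
  height(27) = 1 + max(-1, -1) = 0
  height(16) = 1 + max(-1, 0) = 1
  height(28) = 1 + max(1, -1) = 2
  height(13) = 1 + max(1, 2) = 3
Height = 3


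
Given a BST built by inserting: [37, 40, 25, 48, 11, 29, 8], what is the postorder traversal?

Tree insertion order: [37, 40, 25, 48, 11, 29, 8]
Tree (level-order array): [37, 25, 40, 11, 29, None, 48, 8]
Postorder traversal: [8, 11, 29, 25, 48, 40, 37]


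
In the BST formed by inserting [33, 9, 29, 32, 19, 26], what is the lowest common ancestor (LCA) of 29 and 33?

Tree insertion order: [33, 9, 29, 32, 19, 26]
Tree (level-order array): [33, 9, None, None, 29, 19, 32, None, 26]
In a BST, the LCA of p=29, q=33 is the first node v on the
root-to-leaf path with p <= v <= q (go left if both < v, right if both > v).
Walk from root:
  at 33: 29 <= 33 <= 33, this is the LCA
LCA = 33


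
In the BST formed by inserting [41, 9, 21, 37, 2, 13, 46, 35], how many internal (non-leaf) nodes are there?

Tree built from: [41, 9, 21, 37, 2, 13, 46, 35]
Tree (level-order array): [41, 9, 46, 2, 21, None, None, None, None, 13, 37, None, None, 35]
Rule: An internal node has at least one child.
Per-node child counts:
  node 41: 2 child(ren)
  node 9: 2 child(ren)
  node 2: 0 child(ren)
  node 21: 2 child(ren)
  node 13: 0 child(ren)
  node 37: 1 child(ren)
  node 35: 0 child(ren)
  node 46: 0 child(ren)
Matching nodes: [41, 9, 21, 37]
Count of internal (non-leaf) nodes: 4


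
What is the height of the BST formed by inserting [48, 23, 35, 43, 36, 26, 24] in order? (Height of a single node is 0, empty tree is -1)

Insertion order: [48, 23, 35, 43, 36, 26, 24]
Tree (level-order array): [48, 23, None, None, 35, 26, 43, 24, None, 36]
Compute height bottom-up (empty subtree = -1):
  height(24) = 1 + max(-1, -1) = 0
  height(26) = 1 + max(0, -1) = 1
  height(36) = 1 + max(-1, -1) = 0
  height(43) = 1 + max(0, -1) = 1
  height(35) = 1 + max(1, 1) = 2
  height(23) = 1 + max(-1, 2) = 3
  height(48) = 1 + max(3, -1) = 4
Height = 4


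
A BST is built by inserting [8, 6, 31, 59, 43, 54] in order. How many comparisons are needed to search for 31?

Search path for 31: 8 -> 31
Found: True
Comparisons: 2


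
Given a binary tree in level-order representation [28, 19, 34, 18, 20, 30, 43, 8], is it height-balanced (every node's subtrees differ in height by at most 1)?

Tree (level-order array): [28, 19, 34, 18, 20, 30, 43, 8]
Definition: a tree is height-balanced if, at every node, |h(left) - h(right)| <= 1 (empty subtree has height -1).
Bottom-up per-node check:
  node 8: h_left=-1, h_right=-1, diff=0 [OK], height=0
  node 18: h_left=0, h_right=-1, diff=1 [OK], height=1
  node 20: h_left=-1, h_right=-1, diff=0 [OK], height=0
  node 19: h_left=1, h_right=0, diff=1 [OK], height=2
  node 30: h_left=-1, h_right=-1, diff=0 [OK], height=0
  node 43: h_left=-1, h_right=-1, diff=0 [OK], height=0
  node 34: h_left=0, h_right=0, diff=0 [OK], height=1
  node 28: h_left=2, h_right=1, diff=1 [OK], height=3
All nodes satisfy the balance condition.
Result: Balanced


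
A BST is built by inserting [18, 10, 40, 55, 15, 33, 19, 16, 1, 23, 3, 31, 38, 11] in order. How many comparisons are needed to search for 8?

Search path for 8: 18 -> 10 -> 1 -> 3
Found: False
Comparisons: 4


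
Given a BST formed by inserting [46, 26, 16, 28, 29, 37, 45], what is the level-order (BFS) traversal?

Tree insertion order: [46, 26, 16, 28, 29, 37, 45]
Tree (level-order array): [46, 26, None, 16, 28, None, None, None, 29, None, 37, None, 45]
BFS from the root, enqueuing left then right child of each popped node:
  queue [46] -> pop 46, enqueue [26], visited so far: [46]
  queue [26] -> pop 26, enqueue [16, 28], visited so far: [46, 26]
  queue [16, 28] -> pop 16, enqueue [none], visited so far: [46, 26, 16]
  queue [28] -> pop 28, enqueue [29], visited so far: [46, 26, 16, 28]
  queue [29] -> pop 29, enqueue [37], visited so far: [46, 26, 16, 28, 29]
  queue [37] -> pop 37, enqueue [45], visited so far: [46, 26, 16, 28, 29, 37]
  queue [45] -> pop 45, enqueue [none], visited so far: [46, 26, 16, 28, 29, 37, 45]
Result: [46, 26, 16, 28, 29, 37, 45]


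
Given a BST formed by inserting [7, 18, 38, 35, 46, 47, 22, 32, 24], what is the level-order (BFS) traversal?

Tree insertion order: [7, 18, 38, 35, 46, 47, 22, 32, 24]
Tree (level-order array): [7, None, 18, None, 38, 35, 46, 22, None, None, 47, None, 32, None, None, 24]
BFS from the root, enqueuing left then right child of each popped node:
  queue [7] -> pop 7, enqueue [18], visited so far: [7]
  queue [18] -> pop 18, enqueue [38], visited so far: [7, 18]
  queue [38] -> pop 38, enqueue [35, 46], visited so far: [7, 18, 38]
  queue [35, 46] -> pop 35, enqueue [22], visited so far: [7, 18, 38, 35]
  queue [46, 22] -> pop 46, enqueue [47], visited so far: [7, 18, 38, 35, 46]
  queue [22, 47] -> pop 22, enqueue [32], visited so far: [7, 18, 38, 35, 46, 22]
  queue [47, 32] -> pop 47, enqueue [none], visited so far: [7, 18, 38, 35, 46, 22, 47]
  queue [32] -> pop 32, enqueue [24], visited so far: [7, 18, 38, 35, 46, 22, 47, 32]
  queue [24] -> pop 24, enqueue [none], visited so far: [7, 18, 38, 35, 46, 22, 47, 32, 24]
Result: [7, 18, 38, 35, 46, 22, 47, 32, 24]


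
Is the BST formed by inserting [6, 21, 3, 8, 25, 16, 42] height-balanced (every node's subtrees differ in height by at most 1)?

Tree (level-order array): [6, 3, 21, None, None, 8, 25, None, 16, None, 42]
Definition: a tree is height-balanced if, at every node, |h(left) - h(right)| <= 1 (empty subtree has height -1).
Bottom-up per-node check:
  node 3: h_left=-1, h_right=-1, diff=0 [OK], height=0
  node 16: h_left=-1, h_right=-1, diff=0 [OK], height=0
  node 8: h_left=-1, h_right=0, diff=1 [OK], height=1
  node 42: h_left=-1, h_right=-1, diff=0 [OK], height=0
  node 25: h_left=-1, h_right=0, diff=1 [OK], height=1
  node 21: h_left=1, h_right=1, diff=0 [OK], height=2
  node 6: h_left=0, h_right=2, diff=2 [FAIL (|0-2|=2 > 1)], height=3
Node 6 violates the condition: |0 - 2| = 2 > 1.
Result: Not balanced


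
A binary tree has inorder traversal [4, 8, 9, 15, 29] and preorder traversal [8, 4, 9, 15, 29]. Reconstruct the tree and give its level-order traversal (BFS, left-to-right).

Inorder:  [4, 8, 9, 15, 29]
Preorder: [8, 4, 9, 15, 29]
Algorithm: preorder visits root first, so consume preorder in order;
for each root, split the current inorder slice at that value into
left-subtree inorder and right-subtree inorder, then recurse.
Recursive splits:
  root=8; inorder splits into left=[4], right=[9, 15, 29]
  root=4; inorder splits into left=[], right=[]
  root=9; inorder splits into left=[], right=[15, 29]
  root=15; inorder splits into left=[], right=[29]
  root=29; inorder splits into left=[], right=[]
Reconstructed level-order: [8, 4, 9, 15, 29]


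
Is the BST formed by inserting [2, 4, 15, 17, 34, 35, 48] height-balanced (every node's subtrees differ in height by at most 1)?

Tree (level-order array): [2, None, 4, None, 15, None, 17, None, 34, None, 35, None, 48]
Definition: a tree is height-balanced if, at every node, |h(left) - h(right)| <= 1 (empty subtree has height -1).
Bottom-up per-node check:
  node 48: h_left=-1, h_right=-1, diff=0 [OK], height=0
  node 35: h_left=-1, h_right=0, diff=1 [OK], height=1
  node 34: h_left=-1, h_right=1, diff=2 [FAIL (|-1-1|=2 > 1)], height=2
  node 17: h_left=-1, h_right=2, diff=3 [FAIL (|-1-2|=3 > 1)], height=3
  node 15: h_left=-1, h_right=3, diff=4 [FAIL (|-1-3|=4 > 1)], height=4
  node 4: h_left=-1, h_right=4, diff=5 [FAIL (|-1-4|=5 > 1)], height=5
  node 2: h_left=-1, h_right=5, diff=6 [FAIL (|-1-5|=6 > 1)], height=6
Node 34 violates the condition: |-1 - 1| = 2 > 1.
Result: Not balanced


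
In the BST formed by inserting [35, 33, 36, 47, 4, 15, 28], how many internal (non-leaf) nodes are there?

Tree built from: [35, 33, 36, 47, 4, 15, 28]
Tree (level-order array): [35, 33, 36, 4, None, None, 47, None, 15, None, None, None, 28]
Rule: An internal node has at least one child.
Per-node child counts:
  node 35: 2 child(ren)
  node 33: 1 child(ren)
  node 4: 1 child(ren)
  node 15: 1 child(ren)
  node 28: 0 child(ren)
  node 36: 1 child(ren)
  node 47: 0 child(ren)
Matching nodes: [35, 33, 4, 15, 36]
Count of internal (non-leaf) nodes: 5


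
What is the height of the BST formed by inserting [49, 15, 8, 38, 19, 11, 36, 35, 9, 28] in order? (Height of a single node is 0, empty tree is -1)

Insertion order: [49, 15, 8, 38, 19, 11, 36, 35, 9, 28]
Tree (level-order array): [49, 15, None, 8, 38, None, 11, 19, None, 9, None, None, 36, None, None, 35, None, 28]
Compute height bottom-up (empty subtree = -1):
  height(9) = 1 + max(-1, -1) = 0
  height(11) = 1 + max(0, -1) = 1
  height(8) = 1 + max(-1, 1) = 2
  height(28) = 1 + max(-1, -1) = 0
  height(35) = 1 + max(0, -1) = 1
  height(36) = 1 + max(1, -1) = 2
  height(19) = 1 + max(-1, 2) = 3
  height(38) = 1 + max(3, -1) = 4
  height(15) = 1 + max(2, 4) = 5
  height(49) = 1 + max(5, -1) = 6
Height = 6


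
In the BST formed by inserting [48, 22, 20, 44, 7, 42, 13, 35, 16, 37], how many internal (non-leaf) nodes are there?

Tree built from: [48, 22, 20, 44, 7, 42, 13, 35, 16, 37]
Tree (level-order array): [48, 22, None, 20, 44, 7, None, 42, None, None, 13, 35, None, None, 16, None, 37]
Rule: An internal node has at least one child.
Per-node child counts:
  node 48: 1 child(ren)
  node 22: 2 child(ren)
  node 20: 1 child(ren)
  node 7: 1 child(ren)
  node 13: 1 child(ren)
  node 16: 0 child(ren)
  node 44: 1 child(ren)
  node 42: 1 child(ren)
  node 35: 1 child(ren)
  node 37: 0 child(ren)
Matching nodes: [48, 22, 20, 7, 13, 44, 42, 35]
Count of internal (non-leaf) nodes: 8


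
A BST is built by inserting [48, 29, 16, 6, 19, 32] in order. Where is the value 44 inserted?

Starting tree (level order): [48, 29, None, 16, 32, 6, 19]
Insertion path: 48 -> 29 -> 32
Result: insert 44 as right child of 32
Final tree (level order): [48, 29, None, 16, 32, 6, 19, None, 44]


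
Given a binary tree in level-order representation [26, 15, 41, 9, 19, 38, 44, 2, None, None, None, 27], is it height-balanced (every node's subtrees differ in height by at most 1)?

Tree (level-order array): [26, 15, 41, 9, 19, 38, 44, 2, None, None, None, 27]
Definition: a tree is height-balanced if, at every node, |h(left) - h(right)| <= 1 (empty subtree has height -1).
Bottom-up per-node check:
  node 2: h_left=-1, h_right=-1, diff=0 [OK], height=0
  node 9: h_left=0, h_right=-1, diff=1 [OK], height=1
  node 19: h_left=-1, h_right=-1, diff=0 [OK], height=0
  node 15: h_left=1, h_right=0, diff=1 [OK], height=2
  node 27: h_left=-1, h_right=-1, diff=0 [OK], height=0
  node 38: h_left=0, h_right=-1, diff=1 [OK], height=1
  node 44: h_left=-1, h_right=-1, diff=0 [OK], height=0
  node 41: h_left=1, h_right=0, diff=1 [OK], height=2
  node 26: h_left=2, h_right=2, diff=0 [OK], height=3
All nodes satisfy the balance condition.
Result: Balanced


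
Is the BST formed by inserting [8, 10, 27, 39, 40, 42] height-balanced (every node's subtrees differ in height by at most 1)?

Tree (level-order array): [8, None, 10, None, 27, None, 39, None, 40, None, 42]
Definition: a tree is height-balanced if, at every node, |h(left) - h(right)| <= 1 (empty subtree has height -1).
Bottom-up per-node check:
  node 42: h_left=-1, h_right=-1, diff=0 [OK], height=0
  node 40: h_left=-1, h_right=0, diff=1 [OK], height=1
  node 39: h_left=-1, h_right=1, diff=2 [FAIL (|-1-1|=2 > 1)], height=2
  node 27: h_left=-1, h_right=2, diff=3 [FAIL (|-1-2|=3 > 1)], height=3
  node 10: h_left=-1, h_right=3, diff=4 [FAIL (|-1-3|=4 > 1)], height=4
  node 8: h_left=-1, h_right=4, diff=5 [FAIL (|-1-4|=5 > 1)], height=5
Node 39 violates the condition: |-1 - 1| = 2 > 1.
Result: Not balanced


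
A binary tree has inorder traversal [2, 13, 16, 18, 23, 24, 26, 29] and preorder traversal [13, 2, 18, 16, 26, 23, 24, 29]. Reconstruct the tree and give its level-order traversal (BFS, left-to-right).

Inorder:  [2, 13, 16, 18, 23, 24, 26, 29]
Preorder: [13, 2, 18, 16, 26, 23, 24, 29]
Algorithm: preorder visits root first, so consume preorder in order;
for each root, split the current inorder slice at that value into
left-subtree inorder and right-subtree inorder, then recurse.
Recursive splits:
  root=13; inorder splits into left=[2], right=[16, 18, 23, 24, 26, 29]
  root=2; inorder splits into left=[], right=[]
  root=18; inorder splits into left=[16], right=[23, 24, 26, 29]
  root=16; inorder splits into left=[], right=[]
  root=26; inorder splits into left=[23, 24], right=[29]
  root=23; inorder splits into left=[], right=[24]
  root=24; inorder splits into left=[], right=[]
  root=29; inorder splits into left=[], right=[]
Reconstructed level-order: [13, 2, 18, 16, 26, 23, 29, 24]


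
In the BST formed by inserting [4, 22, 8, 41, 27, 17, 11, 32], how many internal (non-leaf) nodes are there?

Tree built from: [4, 22, 8, 41, 27, 17, 11, 32]
Tree (level-order array): [4, None, 22, 8, 41, None, 17, 27, None, 11, None, None, 32]
Rule: An internal node has at least one child.
Per-node child counts:
  node 4: 1 child(ren)
  node 22: 2 child(ren)
  node 8: 1 child(ren)
  node 17: 1 child(ren)
  node 11: 0 child(ren)
  node 41: 1 child(ren)
  node 27: 1 child(ren)
  node 32: 0 child(ren)
Matching nodes: [4, 22, 8, 17, 41, 27]
Count of internal (non-leaf) nodes: 6


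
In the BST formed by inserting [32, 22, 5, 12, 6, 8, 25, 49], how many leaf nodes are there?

Tree built from: [32, 22, 5, 12, 6, 8, 25, 49]
Tree (level-order array): [32, 22, 49, 5, 25, None, None, None, 12, None, None, 6, None, None, 8]
Rule: A leaf has 0 children.
Per-node child counts:
  node 32: 2 child(ren)
  node 22: 2 child(ren)
  node 5: 1 child(ren)
  node 12: 1 child(ren)
  node 6: 1 child(ren)
  node 8: 0 child(ren)
  node 25: 0 child(ren)
  node 49: 0 child(ren)
Matching nodes: [8, 25, 49]
Count of leaf nodes: 3


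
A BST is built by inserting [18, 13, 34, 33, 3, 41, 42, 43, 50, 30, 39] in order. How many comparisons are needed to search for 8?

Search path for 8: 18 -> 13 -> 3
Found: False
Comparisons: 3


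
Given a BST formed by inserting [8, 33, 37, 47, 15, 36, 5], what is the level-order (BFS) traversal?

Tree insertion order: [8, 33, 37, 47, 15, 36, 5]
Tree (level-order array): [8, 5, 33, None, None, 15, 37, None, None, 36, 47]
BFS from the root, enqueuing left then right child of each popped node:
  queue [8] -> pop 8, enqueue [5, 33], visited so far: [8]
  queue [5, 33] -> pop 5, enqueue [none], visited so far: [8, 5]
  queue [33] -> pop 33, enqueue [15, 37], visited so far: [8, 5, 33]
  queue [15, 37] -> pop 15, enqueue [none], visited so far: [8, 5, 33, 15]
  queue [37] -> pop 37, enqueue [36, 47], visited so far: [8, 5, 33, 15, 37]
  queue [36, 47] -> pop 36, enqueue [none], visited so far: [8, 5, 33, 15, 37, 36]
  queue [47] -> pop 47, enqueue [none], visited so far: [8, 5, 33, 15, 37, 36, 47]
Result: [8, 5, 33, 15, 37, 36, 47]


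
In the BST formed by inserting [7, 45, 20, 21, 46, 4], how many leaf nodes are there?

Tree built from: [7, 45, 20, 21, 46, 4]
Tree (level-order array): [7, 4, 45, None, None, 20, 46, None, 21]
Rule: A leaf has 0 children.
Per-node child counts:
  node 7: 2 child(ren)
  node 4: 0 child(ren)
  node 45: 2 child(ren)
  node 20: 1 child(ren)
  node 21: 0 child(ren)
  node 46: 0 child(ren)
Matching nodes: [4, 21, 46]
Count of leaf nodes: 3


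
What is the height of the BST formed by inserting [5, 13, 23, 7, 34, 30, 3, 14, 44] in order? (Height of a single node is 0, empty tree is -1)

Insertion order: [5, 13, 23, 7, 34, 30, 3, 14, 44]
Tree (level-order array): [5, 3, 13, None, None, 7, 23, None, None, 14, 34, None, None, 30, 44]
Compute height bottom-up (empty subtree = -1):
  height(3) = 1 + max(-1, -1) = 0
  height(7) = 1 + max(-1, -1) = 0
  height(14) = 1 + max(-1, -1) = 0
  height(30) = 1 + max(-1, -1) = 0
  height(44) = 1 + max(-1, -1) = 0
  height(34) = 1 + max(0, 0) = 1
  height(23) = 1 + max(0, 1) = 2
  height(13) = 1 + max(0, 2) = 3
  height(5) = 1 + max(0, 3) = 4
Height = 4


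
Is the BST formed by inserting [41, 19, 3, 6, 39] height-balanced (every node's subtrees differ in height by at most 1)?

Tree (level-order array): [41, 19, None, 3, 39, None, 6]
Definition: a tree is height-balanced if, at every node, |h(left) - h(right)| <= 1 (empty subtree has height -1).
Bottom-up per-node check:
  node 6: h_left=-1, h_right=-1, diff=0 [OK], height=0
  node 3: h_left=-1, h_right=0, diff=1 [OK], height=1
  node 39: h_left=-1, h_right=-1, diff=0 [OK], height=0
  node 19: h_left=1, h_right=0, diff=1 [OK], height=2
  node 41: h_left=2, h_right=-1, diff=3 [FAIL (|2--1|=3 > 1)], height=3
Node 41 violates the condition: |2 - -1| = 3 > 1.
Result: Not balanced


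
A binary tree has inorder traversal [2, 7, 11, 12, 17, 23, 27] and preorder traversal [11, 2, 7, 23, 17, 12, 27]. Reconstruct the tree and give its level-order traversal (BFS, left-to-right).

Inorder:  [2, 7, 11, 12, 17, 23, 27]
Preorder: [11, 2, 7, 23, 17, 12, 27]
Algorithm: preorder visits root first, so consume preorder in order;
for each root, split the current inorder slice at that value into
left-subtree inorder and right-subtree inorder, then recurse.
Recursive splits:
  root=11; inorder splits into left=[2, 7], right=[12, 17, 23, 27]
  root=2; inorder splits into left=[], right=[7]
  root=7; inorder splits into left=[], right=[]
  root=23; inorder splits into left=[12, 17], right=[27]
  root=17; inorder splits into left=[12], right=[]
  root=12; inorder splits into left=[], right=[]
  root=27; inorder splits into left=[], right=[]
Reconstructed level-order: [11, 2, 23, 7, 17, 27, 12]


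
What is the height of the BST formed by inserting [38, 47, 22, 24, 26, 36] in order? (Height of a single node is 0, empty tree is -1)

Insertion order: [38, 47, 22, 24, 26, 36]
Tree (level-order array): [38, 22, 47, None, 24, None, None, None, 26, None, 36]
Compute height bottom-up (empty subtree = -1):
  height(36) = 1 + max(-1, -1) = 0
  height(26) = 1 + max(-1, 0) = 1
  height(24) = 1 + max(-1, 1) = 2
  height(22) = 1 + max(-1, 2) = 3
  height(47) = 1 + max(-1, -1) = 0
  height(38) = 1 + max(3, 0) = 4
Height = 4


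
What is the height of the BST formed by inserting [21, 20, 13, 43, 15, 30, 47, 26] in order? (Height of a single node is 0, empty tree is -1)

Insertion order: [21, 20, 13, 43, 15, 30, 47, 26]
Tree (level-order array): [21, 20, 43, 13, None, 30, 47, None, 15, 26]
Compute height bottom-up (empty subtree = -1):
  height(15) = 1 + max(-1, -1) = 0
  height(13) = 1 + max(-1, 0) = 1
  height(20) = 1 + max(1, -1) = 2
  height(26) = 1 + max(-1, -1) = 0
  height(30) = 1 + max(0, -1) = 1
  height(47) = 1 + max(-1, -1) = 0
  height(43) = 1 + max(1, 0) = 2
  height(21) = 1 + max(2, 2) = 3
Height = 3


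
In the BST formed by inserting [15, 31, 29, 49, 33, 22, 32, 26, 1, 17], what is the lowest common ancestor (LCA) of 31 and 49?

Tree insertion order: [15, 31, 29, 49, 33, 22, 32, 26, 1, 17]
Tree (level-order array): [15, 1, 31, None, None, 29, 49, 22, None, 33, None, 17, 26, 32]
In a BST, the LCA of p=31, q=49 is the first node v on the
root-to-leaf path with p <= v <= q (go left if both < v, right if both > v).
Walk from root:
  at 15: both 31 and 49 > 15, go right
  at 31: 31 <= 31 <= 49, this is the LCA
LCA = 31


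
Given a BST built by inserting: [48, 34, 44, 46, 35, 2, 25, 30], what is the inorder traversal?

Tree insertion order: [48, 34, 44, 46, 35, 2, 25, 30]
Tree (level-order array): [48, 34, None, 2, 44, None, 25, 35, 46, None, 30]
Inorder traversal: [2, 25, 30, 34, 35, 44, 46, 48]


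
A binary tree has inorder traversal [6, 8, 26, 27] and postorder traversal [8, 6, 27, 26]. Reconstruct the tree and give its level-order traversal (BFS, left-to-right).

Inorder:   [6, 8, 26, 27]
Postorder: [8, 6, 27, 26]
Algorithm: postorder visits root last, so walk postorder right-to-left;
each value is the root of the current inorder slice — split it at that
value, recurse on the right subtree first, then the left.
Recursive splits:
  root=26; inorder splits into left=[6, 8], right=[27]
  root=27; inorder splits into left=[], right=[]
  root=6; inorder splits into left=[], right=[8]
  root=8; inorder splits into left=[], right=[]
Reconstructed level-order: [26, 6, 27, 8]


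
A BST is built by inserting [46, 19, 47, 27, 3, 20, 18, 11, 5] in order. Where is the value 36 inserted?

Starting tree (level order): [46, 19, 47, 3, 27, None, None, None, 18, 20, None, 11, None, None, None, 5]
Insertion path: 46 -> 19 -> 27
Result: insert 36 as right child of 27
Final tree (level order): [46, 19, 47, 3, 27, None, None, None, 18, 20, 36, 11, None, None, None, None, None, 5]
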